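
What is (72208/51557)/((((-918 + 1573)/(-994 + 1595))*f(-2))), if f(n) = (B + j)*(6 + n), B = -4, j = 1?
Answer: -10849252/101309505 ≈ -0.10709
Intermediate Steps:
f(n) = -18 - 3*n (f(n) = (-4 + 1)*(6 + n) = -3*(6 + n) = -18 - 3*n)
(72208/51557)/((((-918 + 1573)/(-994 + 1595))*f(-2))) = (72208/51557)/((((-918 + 1573)/(-994 + 1595))*(-18 - 3*(-2)))) = (72208*(1/51557))/(((655/601)*(-18 + 6))) = 72208/(51557*(((655*(1/601))*(-12)))) = 72208/(51557*(((655/601)*(-12)))) = 72208/(51557*(-7860/601)) = (72208/51557)*(-601/7860) = -10849252/101309505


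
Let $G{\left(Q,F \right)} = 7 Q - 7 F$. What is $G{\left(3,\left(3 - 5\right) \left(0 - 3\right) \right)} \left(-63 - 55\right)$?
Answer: $2478$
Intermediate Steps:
$G{\left(Q,F \right)} = - 7 F + 7 Q$
$G{\left(3,\left(3 - 5\right) \left(0 - 3\right) \right)} \left(-63 - 55\right) = \left(- 7 \left(3 - 5\right) \left(0 - 3\right) + 7 \cdot 3\right) \left(-63 - 55\right) = \left(- 7 \left(\left(-2\right) \left(-3\right)\right) + 21\right) \left(-63 - 55\right) = \left(\left(-7\right) 6 + 21\right) \left(-118\right) = \left(-42 + 21\right) \left(-118\right) = \left(-21\right) \left(-118\right) = 2478$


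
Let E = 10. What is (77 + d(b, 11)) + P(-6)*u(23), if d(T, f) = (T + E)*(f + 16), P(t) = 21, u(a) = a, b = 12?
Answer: 1154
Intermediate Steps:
d(T, f) = (10 + T)*(16 + f) (d(T, f) = (T + 10)*(f + 16) = (10 + T)*(16 + f))
(77 + d(b, 11)) + P(-6)*u(23) = (77 + (160 + 10*11 + 16*12 + 12*11)) + 21*23 = (77 + (160 + 110 + 192 + 132)) + 483 = (77 + 594) + 483 = 671 + 483 = 1154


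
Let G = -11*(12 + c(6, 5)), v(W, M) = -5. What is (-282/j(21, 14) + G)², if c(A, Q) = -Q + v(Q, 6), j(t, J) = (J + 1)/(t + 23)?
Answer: 18028516/25 ≈ 7.2114e+5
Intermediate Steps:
j(t, J) = (1 + J)/(23 + t)
c(A, Q) = -5 - Q (c(A, Q) = -Q - 5 = -5 - Q)
G = -22 (G = -11*(12 + (-5 - 1*5)) = -11*(12 + (-5 - 5)) = -11*(12 - 10) = -11*2 = -22)
(-282/j(21, 14) + G)² = (-282*(23 + 21)/(1 + 14) - 22)² = (-282/(15/44) - 22)² = (-282/((1/44)*15) - 22)² = (-282/15/44 - 22)² = (-282*44/15 - 22)² = (-4136/5 - 22)² = (-4246/5)² = 18028516/25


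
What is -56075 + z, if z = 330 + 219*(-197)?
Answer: -98888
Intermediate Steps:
z = -42813 (z = 330 - 43143 = -42813)
-56075 + z = -56075 - 42813 = -98888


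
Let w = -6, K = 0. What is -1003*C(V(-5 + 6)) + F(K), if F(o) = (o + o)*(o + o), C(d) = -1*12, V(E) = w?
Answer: 12036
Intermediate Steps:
V(E) = -6
C(d) = -12
F(o) = 4*o² (F(o) = (2*o)*(2*o) = 4*o²)
-1003*C(V(-5 + 6)) + F(K) = -1003*(-12) + 4*0² = 12036 + 4*0 = 12036 + 0 = 12036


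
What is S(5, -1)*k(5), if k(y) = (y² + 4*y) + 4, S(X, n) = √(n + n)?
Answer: 49*I*√2 ≈ 69.297*I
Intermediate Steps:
S(X, n) = √2*√n (S(X, n) = √(2*n) = √2*√n)
k(y) = 4 + y² + 4*y
S(5, -1)*k(5) = (√2*√(-1))*(4 + 5² + 4*5) = (√2*I)*(4 + 25 + 20) = (I*√2)*49 = 49*I*√2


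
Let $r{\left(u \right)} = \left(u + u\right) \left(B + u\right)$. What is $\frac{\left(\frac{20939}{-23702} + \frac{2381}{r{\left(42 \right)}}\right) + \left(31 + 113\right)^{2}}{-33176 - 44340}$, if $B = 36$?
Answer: $- \frac{230009058077}{859849020576} \approx -0.2675$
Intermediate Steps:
$r{\left(u \right)} = 2 u \left(36 + u\right)$ ($r{\left(u \right)} = \left(u + u\right) \left(36 + u\right) = 2 u \left(36 + u\right)$)
$\frac{\left(\frac{20939}{-23702} + \frac{2381}{r{\left(42 \right)}}\right) + \left(31 + 113\right)^{2}}{-33176 - 44340} = \frac{\left(\frac{20939}{-23702} + \frac{2381}{2 \cdot 42 \left(36 + 42\right)}\right) + \left(31 + 113\right)^{2}}{-33176 - 44340} = \frac{\left(20939 \left(- \frac{1}{23702}\right) + \frac{2381}{2 \cdot 42 \cdot 78}\right) + 144^{2}}{-77516} = \left(\left(- \frac{20939}{23702} + \frac{2381}{6552}\right) + 20736\right) \left(- \frac{1}{77516}\right) = \left(- \frac{5768419}{11092536} + 20736\right) \left(- \frac{1}{77516}\right) = \frac{230009058077}{11092536} \left(- \frac{1}{77516}\right) = - \frac{230009058077}{859849020576}$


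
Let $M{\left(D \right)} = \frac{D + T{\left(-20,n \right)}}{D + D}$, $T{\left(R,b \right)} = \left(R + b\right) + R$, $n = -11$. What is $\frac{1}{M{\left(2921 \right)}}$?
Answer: $\frac{2921}{1435} \approx 2.0355$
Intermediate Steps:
$T{\left(R,b \right)} = b + 2 R$
$M{\left(D \right)} = \frac{-51 + D}{2 D}$ ($M{\left(D \right)} = \frac{D + \left(-11 + 2 \left(-20\right)\right)}{D + D} = \frac{D - 51}{2 D} = \left(D - 51\right) \frac{1}{2 D} = \left(-51 + D\right) \frac{1}{2 D} = \frac{-51 + D}{2 D}$)
$\frac{1}{M{\left(2921 \right)}} = \frac{1}{\frac{1}{2} \cdot \frac{1}{2921} \left(-51 + 2921\right)} = \frac{1}{\frac{1}{2} \cdot \frac{1}{2921} \cdot 2870} = \frac{1}{\frac{1435}{2921}} = \frac{2921}{1435}$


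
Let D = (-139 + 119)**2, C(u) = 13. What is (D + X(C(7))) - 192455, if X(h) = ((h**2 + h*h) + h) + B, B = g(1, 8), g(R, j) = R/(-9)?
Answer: -1725337/9 ≈ -1.9170e+5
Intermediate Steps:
g(R, j) = -R/9 (g(R, j) = R*(-1/9) = -R/9)
B = -1/9 (B = -1/9*1 = -1/9 ≈ -0.11111)
X(h) = -1/9 + h + 2*h**2 (X(h) = ((h**2 + h*h) + h) - 1/9 = ((h**2 + h**2) + h) - 1/9 = (2*h**2 + h) - 1/9 = (h + 2*h**2) - 1/9 = -1/9 + h + 2*h**2)
D = 400 (D = (-20)**2 = 400)
(D + X(C(7))) - 192455 = (400 + (-1/9 + 13 + 2*13**2)) - 192455 = (400 + (-1/9 + 13 + 2*169)) - 192455 = (400 + (-1/9 + 13 + 338)) - 192455 = (400 + 3158/9) - 192455 = 6758/9 - 192455 = -1725337/9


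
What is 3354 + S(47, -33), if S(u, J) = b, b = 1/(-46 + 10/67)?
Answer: 10303421/3072 ≈ 3354.0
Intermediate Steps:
b = -67/3072 (b = 1/(-46 + 10*(1/67)) = 1/(-46 + 10/67) = 1/(-3072/67) = -67/3072 ≈ -0.021810)
S(u, J) = -67/3072
3354 + S(47, -33) = 3354 - 67/3072 = 10303421/3072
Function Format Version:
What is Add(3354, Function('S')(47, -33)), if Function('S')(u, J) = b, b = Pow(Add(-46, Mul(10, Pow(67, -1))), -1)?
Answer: Rational(10303421, 3072) ≈ 3354.0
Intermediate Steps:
b = Rational(-67, 3072) (b = Pow(Add(-46, Mul(10, Rational(1, 67))), -1) = Pow(Add(-46, Rational(10, 67)), -1) = Pow(Rational(-3072, 67), -1) = Rational(-67, 3072) ≈ -0.021810)
Function('S')(u, J) = Rational(-67, 3072)
Add(3354, Function('S')(47, -33)) = Add(3354, Rational(-67, 3072)) = Rational(10303421, 3072)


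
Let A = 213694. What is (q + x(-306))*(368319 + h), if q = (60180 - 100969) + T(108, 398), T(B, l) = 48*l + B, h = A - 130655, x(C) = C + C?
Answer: -10015182662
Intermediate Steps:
x(C) = 2*C
h = 83039 (h = 213694 - 130655 = 83039)
T(B, l) = B + 48*l
q = -21577 (q = (60180 - 100969) + (108 + 48*398) = -40789 + (108 + 19104) = -40789 + 19212 = -21577)
(q + x(-306))*(368319 + h) = (-21577 + 2*(-306))*(368319 + 83039) = (-21577 - 612)*451358 = -22189*451358 = -10015182662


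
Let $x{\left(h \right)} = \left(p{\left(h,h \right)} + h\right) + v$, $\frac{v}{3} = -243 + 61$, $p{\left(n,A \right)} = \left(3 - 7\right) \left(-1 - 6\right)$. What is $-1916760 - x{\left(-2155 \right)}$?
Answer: $-1914087$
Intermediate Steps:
$p{\left(n,A \right)} = 28$ ($p{\left(n,A \right)} = \left(-4\right) \left(-7\right) = 28$)
$v = -546$ ($v = 3 \left(-243 + 61\right) = 3 \left(-182\right) = -546$)
$x{\left(h \right)} = -518 + h$ ($x{\left(h \right)} = \left(28 + h\right) - 546 = -518 + h$)
$-1916760 - x{\left(-2155 \right)} = -1916760 - \left(-518 - 2155\right) = -1916760 - -2673 = -1916760 + 2673 = -1914087$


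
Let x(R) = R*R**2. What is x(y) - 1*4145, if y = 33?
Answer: 31792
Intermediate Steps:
x(R) = R**3
x(y) - 1*4145 = 33**3 - 1*4145 = 35937 - 4145 = 31792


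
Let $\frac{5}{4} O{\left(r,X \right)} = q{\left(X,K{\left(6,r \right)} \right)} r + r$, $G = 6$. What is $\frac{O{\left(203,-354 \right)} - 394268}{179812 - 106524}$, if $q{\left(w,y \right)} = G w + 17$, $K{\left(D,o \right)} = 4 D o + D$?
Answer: $- \frac{920353}{91610} \approx -10.046$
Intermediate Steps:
$K{\left(D,o \right)} = D + 4 D o$ ($K{\left(D,o \right)} = 4 D o + D = D + 4 D o$)
$q{\left(w,y \right)} = 17 + 6 w$ ($q{\left(w,y \right)} = 6 w + 17 = 17 + 6 w$)
$O{\left(r,X \right)} = \frac{4 r}{5} + \frac{4 r \left(17 + 6 X\right)}{5}$ ($O{\left(r,X \right)} = \frac{4 \left(\left(17 + 6 X\right) r + r\right)}{5} = \frac{4 \left(r \left(17 + 6 X\right) + r\right)}{5} = \frac{4 \left(r + r \left(17 + 6 X\right)\right)}{5} = \frac{4 r}{5} + \frac{4 r \left(17 + 6 X\right)}{5}$)
$\frac{O{\left(203,-354 \right)} - 394268}{179812 - 106524} = \frac{\frac{24}{5} \cdot 203 \left(3 - 354\right) - 394268}{179812 - 106524} = \frac{\frac{24}{5} \cdot 203 \left(-351\right) - 394268}{73288} = \left(- \frac{1710072}{5} - 394268\right) \frac{1}{73288} = \left(- \frac{3681412}{5}\right) \frac{1}{73288} = - \frac{920353}{91610}$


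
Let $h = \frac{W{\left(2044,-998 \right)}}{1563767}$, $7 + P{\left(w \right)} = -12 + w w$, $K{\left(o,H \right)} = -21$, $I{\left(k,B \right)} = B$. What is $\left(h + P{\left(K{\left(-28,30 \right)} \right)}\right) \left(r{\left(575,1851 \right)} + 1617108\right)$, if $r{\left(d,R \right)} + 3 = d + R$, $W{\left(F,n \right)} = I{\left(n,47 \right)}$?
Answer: $\frac{1068744250360851}{1563767} \approx 6.8344 \cdot 10^{8}$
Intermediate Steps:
$W{\left(F,n \right)} = 47$
$P{\left(w \right)} = -19 + w^{2}$ ($P{\left(w \right)} = -7 + \left(-12 + w w\right) = -7 + \left(-12 + w^{2}\right) = -19 + w^{2}$)
$r{\left(d,R \right)} = -3 + R + d$ ($r{\left(d,R \right)} = -3 + \left(d + R\right) = -3 + \left(R + d\right) = -3 + R + d$)
$h = \frac{47}{1563767} \approx 3.0056 \cdot 10^{-5}$
$\left(h + P{\left(K{\left(-28,30 \right)} \right)}\right) \left(r{\left(575,1851 \right)} + 1617108\right) = \left(\frac{47}{1563767} - \left(19 - \left(-21\right)^{2}\right)\right) \left(\left(-3 + 1851 + 575\right) + 1617108\right) = \left(\frac{47}{1563767} + \left(-19 + 441\right)\right) \left(2423 + 1617108\right) = \left(\frac{47}{1563767} + 422\right) 1619531 = \frac{659909721}{1563767} \cdot 1619531 = \frac{1068744250360851}{1563767}$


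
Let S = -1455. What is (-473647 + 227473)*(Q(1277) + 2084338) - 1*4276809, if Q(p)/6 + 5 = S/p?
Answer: -655235125191057/1277 ≈ -5.1310e+11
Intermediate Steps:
Q(p) = -30 - 8730/p (Q(p) = -30 + 6*(-1455/p) = -30 - 8730/p)
(-473647 + 227473)*(Q(1277) + 2084338) - 1*4276809 = (-473647 + 227473)*((-30 - 8730/1277) + 2084338) - 1*4276809 = -246174*((-30 - 8730*1/1277) + 2084338) - 4276809 = -246174*((-30 - 8730/1277) + 2084338) - 4276809 = -246174*(-47040/1277 + 2084338) - 4276809 = -246174*2661652586/1277 - 4276809 = -655229663705964/1277 - 4276809 = -655235125191057/1277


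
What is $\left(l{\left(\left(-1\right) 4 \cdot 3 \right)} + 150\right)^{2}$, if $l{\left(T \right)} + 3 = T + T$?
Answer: $15129$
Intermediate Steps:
$l{\left(T \right)} = -3 + 2 T$ ($l{\left(T \right)} = -3 + \left(T + T\right) = -3 + 2 T$)
$\left(l{\left(\left(-1\right) 4 \cdot 3 \right)} + 150\right)^{2} = \left(\left(-3 + 2 \left(-1\right) 4 \cdot 3\right) + 150\right)^{2} = \left(\left(-3 + 2 \left(\left(-4\right) 3\right)\right) + 150\right)^{2} = \left(\left(-3 + 2 \left(-12\right)\right) + 150\right)^{2} = \left(\left(-3 - 24\right) + 150\right)^{2} = \left(-27 + 150\right)^{2} = 123^{2} = 15129$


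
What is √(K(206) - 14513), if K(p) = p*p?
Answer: √27923 ≈ 167.10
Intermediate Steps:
K(p) = p²
√(K(206) - 14513) = √(206² - 14513) = √(42436 - 14513) = √27923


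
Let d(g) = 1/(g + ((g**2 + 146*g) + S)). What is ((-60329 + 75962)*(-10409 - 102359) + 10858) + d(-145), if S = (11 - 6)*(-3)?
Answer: -537681842231/305 ≈ -1.7629e+9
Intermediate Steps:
S = -15 (S = 5*(-3) = -15)
d(g) = 1/(-15 + g**2 + 147*g) (d(g) = 1/(g + ((g**2 + 146*g) - 15)) = 1/(g + (-15 + g**2 + 146*g)) = 1/(-15 + g**2 + 147*g))
((-60329 + 75962)*(-10409 - 102359) + 10858) + d(-145) = ((-60329 + 75962)*(-10409 - 102359) + 10858) + 1/(-15 + (-145)**2 + 147*(-145)) = (15633*(-112768) + 10858) + 1/(-15 + 21025 - 21315) = (-1762902144 + 10858) + 1/(-305) = -1762891286 - 1/305 = -537681842231/305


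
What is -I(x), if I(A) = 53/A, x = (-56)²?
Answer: -53/3136 ≈ -0.016901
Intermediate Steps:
x = 3136
-I(x) = -53/3136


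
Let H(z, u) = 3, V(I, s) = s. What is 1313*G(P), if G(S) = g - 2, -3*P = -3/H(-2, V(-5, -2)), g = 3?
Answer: 1313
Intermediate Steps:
P = 1/3 (P = -(-1)/3 = -1/3*(-1) = 1/3 ≈ 0.33333)
G(S) = 1 (G(S) = 3 - 2 = 1)
1313*G(P) = 1313*1 = 1313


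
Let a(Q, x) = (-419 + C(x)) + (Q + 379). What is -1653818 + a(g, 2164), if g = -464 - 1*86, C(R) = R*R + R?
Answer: 3030652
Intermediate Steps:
C(R) = R + R² (C(R) = R² + R = R + R²)
g = -550 (g = -464 - 86 = -550)
a(Q, x) = -40 + Q + x*(1 + x) (a(Q, x) = (-419 + x*(1 + x)) + (Q + 379) = (-419 + x*(1 + x)) + (379 + Q) = -40 + Q + x*(1 + x))
-1653818 + a(g, 2164) = -1653818 + (-40 - 550 + 2164*(1 + 2164)) = -1653818 + (-40 - 550 + 2164*2165) = -1653818 + (-40 - 550 + 4685060) = -1653818 + 4684470 = 3030652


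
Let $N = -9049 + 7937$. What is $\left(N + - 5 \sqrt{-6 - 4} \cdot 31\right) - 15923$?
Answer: $-17035 - 155 i \sqrt{10} \approx -17035.0 - 490.15 i$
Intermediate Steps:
$N = -1112$
$\left(N + - 5 \sqrt{-6 - 4} \cdot 31\right) - 15923 = \left(-1112 + - 5 \sqrt{-6 - 4} \cdot 31\right) - 15923 = \left(-1112 + - 5 \sqrt{-10} \cdot 31\right) - 15923 = \left(-1112 + - 5 i \sqrt{10} \cdot 31\right) - 15923 = \left(-1112 - 155 i \sqrt{10}\right) - 15923 = -17035 - 155 i \sqrt{10}$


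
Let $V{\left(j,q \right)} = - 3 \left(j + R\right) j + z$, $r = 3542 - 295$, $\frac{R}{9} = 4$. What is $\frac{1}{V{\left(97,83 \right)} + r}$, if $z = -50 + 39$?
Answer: $- \frac{1}{35467} \approx -2.8195 \cdot 10^{-5}$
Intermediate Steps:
$R = 36$ ($R = 9 \cdot 4 = 36$)
$r = 3247$ ($r = 3542 - 295 = 3247$)
$z = -11$
$V{\left(j,q \right)} = -11 + j \left(-108 - 3 j\right)$ ($V{\left(j,q \right)} = - 3 \left(j + 36\right) j - 11 = - 3 \left(36 + j\right) j - 11 = \left(-108 - 3 j\right) j - 11 = j \left(-108 - 3 j\right) - 11 = -11 + j \left(-108 - 3 j\right)$)
$\frac{1}{V{\left(97,83 \right)} + r} = \frac{1}{\left(-11 - 10476 - 3 \cdot 97^{2}\right) + 3247} = \frac{1}{\left(-11 - 10476 - 28227\right) + 3247} = \frac{1}{-38714 + 3247} = \frac{1}{-35467} = - \frac{1}{35467}$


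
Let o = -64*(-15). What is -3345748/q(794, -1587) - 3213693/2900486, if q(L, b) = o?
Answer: -1213422547351/348058320 ≈ -3486.3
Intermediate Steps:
o = 960
q(L, b) = 960
-3345748/q(794, -1587) - 3213693/2900486 = -3345748/960 - 3213693/2900486 = -3345748*1/960 - 3213693*1/2900486 = -836437/240 - 3213693/2900486 = -1213422547351/348058320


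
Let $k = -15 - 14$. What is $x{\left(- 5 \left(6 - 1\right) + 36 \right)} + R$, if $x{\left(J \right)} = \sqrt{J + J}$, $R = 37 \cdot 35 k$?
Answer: $-37555 + \sqrt{22} \approx -37550.0$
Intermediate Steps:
$k = -29$
$R = -37555$ ($R = 37 \cdot 35 \left(-29\right) = 1295 \left(-29\right) = -37555$)
$x{\left(J \right)} = \sqrt{2} \sqrt{J}$ ($x{\left(J \right)} = \sqrt{2 J} = \sqrt{2} \sqrt{J}$)
$x{\left(- 5 \left(6 - 1\right) + 36 \right)} + R = \sqrt{2} \sqrt{- 5 \left(6 - 1\right) + 36} - 37555 = \sqrt{2} \sqrt{\left(-5\right) 5 + 36} - 37555 = \sqrt{2} \sqrt{-25 + 36} - 37555 = \sqrt{2} \sqrt{11} - 37555 = \sqrt{22} - 37555 = -37555 + \sqrt{22}$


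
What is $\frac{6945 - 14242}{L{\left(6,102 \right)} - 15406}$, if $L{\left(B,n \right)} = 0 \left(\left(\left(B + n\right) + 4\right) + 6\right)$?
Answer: $\frac{7297}{15406} \approx 0.47365$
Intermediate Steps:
$L{\left(B,n \right)} = 0$ ($L{\left(B,n \right)} = 0 \left(\left(4 + B + n\right) + 6\right) = 0 \left(10 + B + n\right) = 0$)
$\frac{6945 - 14242}{L{\left(6,102 \right)} - 15406} = \frac{6945 - 14242}{0 - 15406} = - \frac{7297}{-15406} = \left(-7297\right) \left(- \frac{1}{15406}\right) = \frac{7297}{15406}$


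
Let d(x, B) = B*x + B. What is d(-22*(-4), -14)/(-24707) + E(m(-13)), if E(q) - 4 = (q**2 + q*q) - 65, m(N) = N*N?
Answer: 1409807373/24707 ≈ 57061.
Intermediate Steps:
m(N) = N**2
d(x, B) = B + B*x
E(q) = -61 + 2*q**2 (E(q) = 4 + ((q**2 + q*q) - 65) = 4 + ((q**2 + q**2) - 65) = 4 + (2*q**2 - 65) = 4 + (-65 + 2*q**2) = -61 + 2*q**2)
d(-22*(-4), -14)/(-24707) + E(m(-13)) = -14*(1 - 22*(-4))/(-24707) + (-61 + 2*((-13)**2)**2) = -14*(1 + 88)*(-1/24707) + (-61 + 2*169**2) = -14*89*(-1/24707) + (-61 + 2*28561) = -1246*(-1/24707) + (-61 + 57122) = 1246/24707 + 57061 = 1409807373/24707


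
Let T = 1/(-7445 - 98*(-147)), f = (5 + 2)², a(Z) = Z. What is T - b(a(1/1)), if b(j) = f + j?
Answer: -348049/6961 ≈ -50.000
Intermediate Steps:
f = 49 (f = 7² = 49)
b(j) = 49 + j
T = 1/6961 (T = 1/(-7445 + 14406) = 1/6961 ≈ 0.00014366)
T - b(a(1/1)) = 1/6961 - (49 + 1/1) = 1/6961 - (49 + 1) = 1/6961 - 1*50 = 1/6961 - 50 = -348049/6961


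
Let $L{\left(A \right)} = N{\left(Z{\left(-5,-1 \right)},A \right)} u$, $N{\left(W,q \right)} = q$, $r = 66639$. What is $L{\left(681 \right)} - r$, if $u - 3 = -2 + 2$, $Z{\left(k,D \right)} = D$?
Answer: $-64596$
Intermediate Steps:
$u = 3$ ($u = 3 + \left(-2 + 2\right) = 3 + 0 = 3$)
$L{\left(A \right)} = 3 A$ ($L{\left(A \right)} = A 3 = 3 A$)
$L{\left(681 \right)} - r = 3 \cdot 681 - 66639 = 2043 - 66639 = -64596$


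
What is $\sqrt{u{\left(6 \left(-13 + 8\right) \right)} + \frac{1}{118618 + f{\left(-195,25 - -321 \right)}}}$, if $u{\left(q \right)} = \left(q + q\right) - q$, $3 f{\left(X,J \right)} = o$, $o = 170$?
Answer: $\frac{i \sqrt{950647897302}}{178012} \approx 5.4772 i$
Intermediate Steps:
$f{\left(X,J \right)} = \frac{170}{3}$ ($f{\left(X,J \right)} = \frac{1}{3} \cdot 170 = \frac{170}{3}$)
$u{\left(q \right)} = q$ ($u{\left(q \right)} = 2 q - q = q$)
$\sqrt{u{\left(6 \left(-13 + 8\right) \right)} + \frac{1}{118618 + f{\left(-195,25 - -321 \right)}}} = \sqrt{6 \left(-13 + 8\right) + \frac{1}{118618 + \frac{170}{3}}} = \sqrt{6 \left(-5\right) + \frac{1}{\frac{356024}{3}}} = \sqrt{-30 + \frac{3}{356024}} = \sqrt{- \frac{10680717}{356024}} = \frac{i \sqrt{950647897302}}{178012}$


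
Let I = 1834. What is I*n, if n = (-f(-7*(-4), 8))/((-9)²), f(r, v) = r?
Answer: -51352/81 ≈ -633.98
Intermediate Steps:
n = -28/81 (n = (-(-7)*(-4))/((-9)²) = -1*28/81 = -28*1/81 = -28/81 ≈ -0.34568)
I*n = 1834*(-28/81) = -51352/81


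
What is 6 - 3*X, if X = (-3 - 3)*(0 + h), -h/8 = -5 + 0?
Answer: 726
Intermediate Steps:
h = 40 (h = -8*(-5 + 0) = -8*(-5) = 40)
X = -240 (X = (-3 - 3)*(0 + 40) = -6*40 = -240)
6 - 3*X = 6 - 3*(-240) = 6 + 720 = 726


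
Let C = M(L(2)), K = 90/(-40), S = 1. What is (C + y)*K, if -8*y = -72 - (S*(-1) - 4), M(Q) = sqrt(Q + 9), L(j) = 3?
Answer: -603/32 - 9*sqrt(3)/2 ≈ -26.638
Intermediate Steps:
K = -9/4 (K = 90*(-1/40) = -9/4 ≈ -2.2500)
M(Q) = sqrt(9 + Q)
C = 2*sqrt(3) (C = sqrt(9 + 3) = sqrt(12) = 2*sqrt(3) ≈ 3.4641)
y = 67/8 (y = -(-72 - (1*(-1) - 4))/8 = -(-72 - (-1 - 4))/8 = -(-72 - 1*(-5))/8 = -(-72 + 5)/8 = -1/8*(-67) = 67/8 ≈ 8.3750)
(C + y)*K = (2*sqrt(3) + 67/8)*(-9/4) = (67/8 + 2*sqrt(3))*(-9/4) = -603/32 - 9*sqrt(3)/2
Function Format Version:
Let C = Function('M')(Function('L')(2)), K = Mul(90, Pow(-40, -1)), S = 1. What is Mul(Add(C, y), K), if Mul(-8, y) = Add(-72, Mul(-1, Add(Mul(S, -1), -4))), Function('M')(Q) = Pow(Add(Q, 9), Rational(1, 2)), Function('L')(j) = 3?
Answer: Add(Rational(-603, 32), Mul(Rational(-9, 2), Pow(3, Rational(1, 2)))) ≈ -26.638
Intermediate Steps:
K = Rational(-9, 4) (K = Mul(90, Rational(-1, 40)) = Rational(-9, 4) ≈ -2.2500)
Function('M')(Q) = Pow(Add(9, Q), Rational(1, 2))
C = Mul(2, Pow(3, Rational(1, 2))) (C = Pow(Add(9, 3), Rational(1, 2)) = Pow(12, Rational(1, 2)) = Mul(2, Pow(3, Rational(1, 2))) ≈ 3.4641)
y = Rational(67, 8) (y = Mul(Rational(-1, 8), Add(-72, Mul(-1, Add(Mul(1, -1), -4)))) = Mul(Rational(-1, 8), Add(-72, Mul(-1, Add(-1, -4)))) = Mul(Rational(-1, 8), Add(-72, Mul(-1, -5))) = Mul(Rational(-1, 8), Add(-72, 5)) = Mul(Rational(-1, 8), -67) = Rational(67, 8) ≈ 8.3750)
Mul(Add(C, y), K) = Mul(Add(Mul(2, Pow(3, Rational(1, 2))), Rational(67, 8)), Rational(-9, 4)) = Mul(Add(Rational(67, 8), Mul(2, Pow(3, Rational(1, 2)))), Rational(-9, 4)) = Add(Rational(-603, 32), Mul(Rational(-9, 2), Pow(3, Rational(1, 2))))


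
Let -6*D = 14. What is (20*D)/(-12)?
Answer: 35/9 ≈ 3.8889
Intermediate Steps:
D = -7/3 (D = -⅙*14 = -7/3 ≈ -2.3333)
(20*D)/(-12) = (20*(-7/3))/(-12) = -140/3*(-1/12) = 35/9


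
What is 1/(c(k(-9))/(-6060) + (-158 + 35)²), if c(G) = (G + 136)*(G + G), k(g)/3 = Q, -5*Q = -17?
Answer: 25250/381994823 ≈ 6.6100e-5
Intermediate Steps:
Q = 17/5 (Q = -⅕*(-17) = 17/5 ≈ 3.4000)
k(g) = 51/5 (k(g) = 3*(17/5) = 51/5)
c(G) = 2*G*(136 + G) (c(G) = (136 + G)*(2*G) = 2*G*(136 + G))
1/(c(k(-9))/(-6060) + (-158 + 35)²) = 1/((2*(51/5)*(136 + 51/5))/(-6060) + (-158 + 35)²) = 1/((2*(51/5)*(731/5))*(-1/6060) + (-123)²) = 1/((74562/25)*(-1/6060) + 15129) = 1/(-12427/25250 + 15129) = 1/(381994823/25250) = 25250/381994823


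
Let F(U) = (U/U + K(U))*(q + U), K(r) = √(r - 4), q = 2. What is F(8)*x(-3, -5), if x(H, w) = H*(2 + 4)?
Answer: -540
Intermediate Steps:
K(r) = √(-4 + r)
F(U) = (1 + √(-4 + U))*(2 + U) (F(U) = (U/U + √(-4 + U))*(2 + U) = (1 + √(-4 + U))*(2 + U))
x(H, w) = 6*H (x(H, w) = H*6 = 6*H)
F(8)*x(-3, -5) = (2 + 8 + 2*√(-4 + 8) + 8*√(-4 + 8))*(6*(-3)) = (2 + 8 + 2*√4 + 8*√4)*(-18) = (2 + 8 + 2*2 + 8*2)*(-18) = (2 + 8 + 4 + 16)*(-18) = 30*(-18) = -540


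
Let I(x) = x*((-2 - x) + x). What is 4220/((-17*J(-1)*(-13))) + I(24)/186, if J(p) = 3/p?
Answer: -136124/20553 ≈ -6.6231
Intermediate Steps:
I(x) = -2*x (I(x) = x*(-2) = -2*x)
4220/((-17*J(-1)*(-13))) + I(24)/186 = 4220/((-51/(-1)*(-13))) - 2*24/186 = 4220/((-51*(-1)*(-13))) - 48*1/186 = 4220/((-17*(-3)*(-13))) - 8/31 = 4220/((51*(-13))) - 8/31 = 4220/(-663) - 8/31 = 4220*(-1/663) - 8/31 = -4220/663 - 8/31 = -136124/20553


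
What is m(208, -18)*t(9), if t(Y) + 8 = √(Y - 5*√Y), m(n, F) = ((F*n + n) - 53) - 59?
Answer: 29184 - 3648*I*√6 ≈ 29184.0 - 8935.7*I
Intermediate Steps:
m(n, F) = -112 + n + F*n (m(n, F) = ((n + F*n) - 53) - 59 = (-53 + n + F*n) - 59 = -112 + n + F*n)
t(Y) = -8 + √(Y - 5*√Y)
m(208, -18)*t(9) = (-112 + 208 - 18*208)*(-8 + √(9 - 5*√9)) = (-112 + 208 - 3744)*(-8 + √(9 - 5*3)) = -3648*(-8 + √(9 - 15)) = -3648*(-8 + √(-6)) = -3648*(-8 + I*√6) = 29184 - 3648*I*√6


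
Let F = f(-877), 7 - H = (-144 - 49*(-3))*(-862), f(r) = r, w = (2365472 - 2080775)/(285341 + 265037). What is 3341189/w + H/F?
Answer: 1612729400131313/249679269 ≈ 6.4592e+6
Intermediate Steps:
w = 284697/550378 ≈ 0.51728
H = 2593 (H = 7 - (-144 - 49*(-3))*(-862) = 7 - (-144 + 147)*(-862) = 7 - 3*(-862) = 7 - 1*(-2586) = 7 + 2586 = 2593)
F = -877
3341189/w + H/F = 3341189/(284697/550378) + 2593/(-877) = 3341189*(550378/284697) + 2593*(-1/877) = 1838916919442/284697 - 2593/877 = 1612729400131313/249679269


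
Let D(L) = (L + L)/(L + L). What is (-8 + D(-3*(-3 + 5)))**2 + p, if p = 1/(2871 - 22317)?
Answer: 952853/19446 ≈ 49.000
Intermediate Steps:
D(L) = 1 (D(L) = (2*L)/((2*L)) = (2*L)*(1/(2*L)) = 1)
p = -1/19446 (p = 1/(-19446) = -1/19446 ≈ -5.1424e-5)
(-8 + D(-3*(-3 + 5)))**2 + p = (-8 + 1)**2 - 1/19446 = (-7)**2 - 1/19446 = 49 - 1/19446 = 952853/19446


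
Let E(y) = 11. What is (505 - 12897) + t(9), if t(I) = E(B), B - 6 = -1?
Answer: -12381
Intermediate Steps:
B = 5 (B = 6 - 1 = 5)
t(I) = 11
(505 - 12897) + t(9) = (505 - 12897) + 11 = -12392 + 11 = -12381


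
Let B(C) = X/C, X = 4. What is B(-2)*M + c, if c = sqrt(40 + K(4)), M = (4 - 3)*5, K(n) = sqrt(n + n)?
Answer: -10 + sqrt(40 + 2*sqrt(2)) ≈ -3.4557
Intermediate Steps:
K(n) = sqrt(2)*sqrt(n) (K(n) = sqrt(2*n) = sqrt(2)*sqrt(n))
B(C) = 4/C
M = 5 (M = 1*5 = 5)
c = sqrt(40 + 2*sqrt(2)) (c = sqrt(40 + sqrt(2)*sqrt(4)) = sqrt(40 + sqrt(2)*2) = sqrt(40 + 2*sqrt(2)) ≈ 6.5443)
B(-2)*M + c = (4/(-2))*5 + sqrt(40 + 2*sqrt(2)) = (4*(-1/2))*5 + sqrt(40 + 2*sqrt(2)) = -2*5 + sqrt(40 + 2*sqrt(2)) = -10 + sqrt(40 + 2*sqrt(2))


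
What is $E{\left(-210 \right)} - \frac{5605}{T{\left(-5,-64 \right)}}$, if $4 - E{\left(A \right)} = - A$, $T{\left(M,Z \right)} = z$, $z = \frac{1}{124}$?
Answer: $-695226$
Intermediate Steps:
$z = \frac{1}{124} \approx 0.0080645$
$T{\left(M,Z \right)} = \frac{1}{124}$
$E{\left(A \right)} = 4 + A$ ($E{\left(A \right)} = 4 - - A = 4 + A$)
$E{\left(-210 \right)} - \frac{5605}{T{\left(-5,-64 \right)}} = \left(4 - 210\right) - 5605 \frac{1}{\frac{1}{124}} = -206 - 5605 \cdot 124 = -206 - 695020 = -695226$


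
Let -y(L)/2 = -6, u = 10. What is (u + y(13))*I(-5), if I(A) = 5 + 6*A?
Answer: -550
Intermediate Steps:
y(L) = 12 (y(L) = -2*(-6) = 12)
(u + y(13))*I(-5) = (10 + 12)*(5 + 6*(-5)) = 22*(5 - 30) = 22*(-25) = -550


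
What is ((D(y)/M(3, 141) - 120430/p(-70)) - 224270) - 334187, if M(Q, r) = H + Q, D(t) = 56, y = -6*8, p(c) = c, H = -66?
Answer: -35074460/63 ≈ -5.5674e+5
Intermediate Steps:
y = -48
M(Q, r) = -66 + Q
((D(y)/M(3, 141) - 120430/p(-70)) - 224270) - 334187 = ((56/(-66 + 3) - 120430/(-70)) - 224270) - 334187 = ((56/(-63) - 120430*(-1/70)) - 224270) - 334187 = ((56*(-1/63) + 12043/7) - 224270) - 334187 = ((-8/9 + 12043/7) - 224270) - 334187 = (108331/63 - 224270) - 334187 = -14020679/63 - 334187 = -35074460/63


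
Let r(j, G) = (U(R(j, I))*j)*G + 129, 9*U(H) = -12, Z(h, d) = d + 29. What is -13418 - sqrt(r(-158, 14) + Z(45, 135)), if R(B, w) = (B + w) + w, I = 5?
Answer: -13418 - sqrt(29181)/3 ≈ -13475.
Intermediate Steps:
R(B, w) = B + 2*w
Z(h, d) = 29 + d
U(H) = -4/3 (U(H) = (1/9)*(-12) = -4/3)
r(j, G) = 129 - 4*G*j/3 (r(j, G) = (-4*j/3)*G + 129 = -4*G*j/3 + 129 = 129 - 4*G*j/3)
-13418 - sqrt(r(-158, 14) + Z(45, 135)) = -13418 - sqrt((129 - 4/3*14*(-158)) + (29 + 135)) = -13418 - sqrt((129 + 8848/3) + 164) = -13418 - sqrt(9235/3 + 164) = -13418 - sqrt(9727/3) = -13418 - sqrt(29181)/3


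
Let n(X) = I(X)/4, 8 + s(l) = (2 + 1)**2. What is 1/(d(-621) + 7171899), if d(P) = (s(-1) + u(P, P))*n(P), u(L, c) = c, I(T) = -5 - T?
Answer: 1/7076419 ≈ 1.4131e-7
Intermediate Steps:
s(l) = 1 (s(l) = -8 + (2 + 1)**2 = -8 + 3**2 = -8 + 9 = 1)
n(X) = -5/4 - X/4 (n(X) = (-5 - X)/4 = (-5 - X)*(1/4) = -5/4 - X/4)
d(P) = (1 + P)*(-5/4 - P/4)
1/(d(-621) + 7171899) = 1/(-(1 - 621)*(5 - 621)/4 + 7171899) = 1/(-1/4*(-620)*(-616) + 7171899) = 1/(-95480 + 7171899) = 1/7076419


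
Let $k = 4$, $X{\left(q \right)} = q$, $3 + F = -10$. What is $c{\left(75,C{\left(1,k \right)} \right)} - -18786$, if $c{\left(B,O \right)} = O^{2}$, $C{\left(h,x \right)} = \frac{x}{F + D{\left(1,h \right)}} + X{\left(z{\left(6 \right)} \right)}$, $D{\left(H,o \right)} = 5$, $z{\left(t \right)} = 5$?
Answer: $\frac{75225}{4} \approx 18806.0$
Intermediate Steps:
$F = -13$ ($F = -3 - 10 = -13$)
$C{\left(h,x \right)} = 5 - \frac{x}{8}$ ($C{\left(h,x \right)} = \frac{x}{-13 + 5} + 5 = \frac{x}{-8} + 5 = - \frac{x}{8} + 5 = 5 - \frac{x}{8}$)
$c{\left(75,C{\left(1,k \right)} \right)} - -18786 = \left(5 - \frac{1}{2}\right)^{2} - -18786 = \left(5 - \frac{1}{2}\right)^{2} + 18786 = \left(\frac{9}{2}\right)^{2} + 18786 = \frac{81}{4} + 18786 = \frac{75225}{4}$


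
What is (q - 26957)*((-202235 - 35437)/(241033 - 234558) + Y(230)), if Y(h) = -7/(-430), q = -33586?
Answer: 176705357823/79550 ≈ 2.2213e+6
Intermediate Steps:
Y(h) = 7/430 (Y(h) = -7*(-1/430) = 7/430)
(q - 26957)*((-202235 - 35437)/(241033 - 234558) + Y(230)) = (-33586 - 26957)*((-202235 - 35437)/(241033 - 234558) + 7/430) = -60543*(-237672/6475 + 7/430) = -60543*(-20430727/556850) = 176705357823/79550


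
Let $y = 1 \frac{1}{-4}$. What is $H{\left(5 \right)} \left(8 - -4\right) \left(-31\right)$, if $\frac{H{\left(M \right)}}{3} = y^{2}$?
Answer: $- \frac{279}{4} \approx -69.75$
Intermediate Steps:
$y = - \frac{1}{4}$ ($y = 1 \left(- \frac{1}{4}\right) = - \frac{1}{4} \approx -0.25$)
$H{\left(M \right)} = \frac{3}{16}$ ($H{\left(M \right)} = 3 \left(- \frac{1}{4}\right)^{2} = 3 \cdot \frac{1}{16} = \frac{3}{16}$)
$H{\left(5 \right)} \left(8 - -4\right) \left(-31\right) = \frac{3 \left(8 - -4\right)}{16} \left(-31\right) = \frac{3 \left(8 + 4\right)}{16} \left(-31\right) = \frac{3}{16} \cdot 12 \left(-31\right) = \frac{9}{4} \left(-31\right) = - \frac{279}{4}$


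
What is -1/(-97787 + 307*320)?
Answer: -1/453 ≈ -0.0022075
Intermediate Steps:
-1/(-97787 + 307*320) = -1/(-97787 + 98240) = -1/453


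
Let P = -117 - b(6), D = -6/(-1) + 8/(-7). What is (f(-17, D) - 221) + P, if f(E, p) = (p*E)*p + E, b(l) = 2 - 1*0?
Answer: -37145/49 ≈ -758.06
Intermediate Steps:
b(l) = 2 (b(l) = 2 + 0 = 2)
D = 34/7 (D = -6*(-1) + 8*(-⅐) = 6 - 8/7 = 34/7 ≈ 4.8571)
f(E, p) = E + E*p² (f(E, p) = (E*p)*p + E = E*p² + E = E + E*p²)
P = -119 (P = -117 - 1*2 = -117 - 2 = -119)
(f(-17, D) - 221) + P = (-17*(1 + (34/7)²) - 221) - 119 = (-17*(1 + 1156/49) - 221) - 119 = (-17*1205/49 - 221) - 119 = (-20485/49 - 221) - 119 = -31314/49 - 119 = -37145/49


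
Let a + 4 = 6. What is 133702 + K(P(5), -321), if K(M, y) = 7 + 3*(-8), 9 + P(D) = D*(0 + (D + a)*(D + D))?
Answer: 133685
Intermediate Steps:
a = 2 (a = -4 + 6 = 2)
P(D) = -9 + 2*D**2*(2 + D) (P(D) = -9 + D*(0 + (D + 2)*(D + D)) = -9 + D*(0 + (2 + D)*(2*D)) = -9 + D*(0 + 2*D*(2 + D)) = -9 + D*(2*D*(2 + D)) = -9 + 2*D**2*(2 + D))
K(M, y) = -17 (K(M, y) = 7 - 24 = -17)
133702 + K(P(5), -321) = 133702 - 17 = 133685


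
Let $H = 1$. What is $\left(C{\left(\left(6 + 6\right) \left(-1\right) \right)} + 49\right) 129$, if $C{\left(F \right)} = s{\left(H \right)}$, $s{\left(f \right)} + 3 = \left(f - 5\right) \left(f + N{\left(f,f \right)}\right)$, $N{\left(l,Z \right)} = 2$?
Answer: $4386$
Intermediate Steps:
$s{\left(f \right)} = -3 + \left(-5 + f\right) \left(2 + f\right)$ ($s{\left(f \right)} = -3 + \left(f - 5\right) \left(f + 2\right) = -3 + \left(-5 + f\right) \left(2 + f\right)$)
$C{\left(F \right)} = -15$ ($C{\left(F \right)} = -13 + 1^{2} - 3 = -13 + 1 - 3 = -15$)
$\left(C{\left(\left(6 + 6\right) \left(-1\right) \right)} + 49\right) 129 = \left(-15 + 49\right) 129 = 34 \cdot 129 = 4386$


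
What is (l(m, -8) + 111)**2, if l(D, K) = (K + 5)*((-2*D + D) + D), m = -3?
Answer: 12321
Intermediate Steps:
l(D, K) = 0 (l(D, K) = (5 + K)*(-D + D) = (5 + K)*0 = 0)
(l(m, -8) + 111)**2 = (0 + 111)**2 = 111**2 = 12321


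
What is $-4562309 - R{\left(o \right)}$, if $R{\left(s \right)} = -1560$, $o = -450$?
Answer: $-4560749$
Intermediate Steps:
$-4562309 - R{\left(o \right)} = -4562309 - -1560 = -4562309 + 1560 = -4560749$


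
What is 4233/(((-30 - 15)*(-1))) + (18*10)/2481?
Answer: 1167797/12405 ≈ 94.139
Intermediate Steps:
4233/(((-30 - 15)*(-1))) + (18*10)/2481 = 4233/((-45*(-1))) + 180*(1/2481) = 4233/45 + 60/827 = 4233*(1/45) + 60/827 = 1411/15 + 60/827 = 1167797/12405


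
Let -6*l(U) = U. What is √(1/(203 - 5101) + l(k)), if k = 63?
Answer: I*√62976035/2449 ≈ 3.2404*I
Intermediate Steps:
l(U) = -U/6
√(1/(203 - 5101) + l(k)) = √(1/(203 - 5101) - ⅙*63) = √(1/(-4898) - 21/2) = √(-1/4898 - 21/2) = √(-25715/2449) = I*√62976035/2449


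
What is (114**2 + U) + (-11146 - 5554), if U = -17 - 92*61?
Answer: -9333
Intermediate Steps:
U = -5629 (U = -17 - 5612 = -5629)
(114**2 + U) + (-11146 - 5554) = (114**2 - 5629) + (-11146 - 5554) = (12996 - 5629) - 16700 = 7367 - 16700 = -9333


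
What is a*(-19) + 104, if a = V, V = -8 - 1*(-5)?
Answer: 161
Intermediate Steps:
V = -3 (V = -8 + 5 = -3)
a = -3
a*(-19) + 104 = -3*(-19) + 104 = 57 + 104 = 161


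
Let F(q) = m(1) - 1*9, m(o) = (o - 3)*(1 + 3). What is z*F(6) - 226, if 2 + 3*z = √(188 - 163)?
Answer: -243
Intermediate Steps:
m(o) = -12 + 4*o (m(o) = (-3 + o)*4 = -12 + 4*o)
F(q) = -17 (F(q) = (-12 + 4*1) - 1*9 = (-12 + 4) - 9 = -8 - 9 = -17)
z = 1 (z = -⅔ + √(188 - 163)/3 = -⅔ + √25/3 = -⅔ + (⅓)*5 = -⅔ + 5/3 = 1)
z*F(6) - 226 = 1*(-17) - 226 = -17 - 226 = -243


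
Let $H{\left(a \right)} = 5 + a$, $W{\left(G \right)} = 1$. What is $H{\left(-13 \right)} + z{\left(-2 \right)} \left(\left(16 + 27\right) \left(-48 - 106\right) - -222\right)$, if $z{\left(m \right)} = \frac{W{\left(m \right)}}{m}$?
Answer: $3192$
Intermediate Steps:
$z{\left(m \right)} = \frac{1}{m}$ ($z{\left(m \right)} = 1 \frac{1}{m} = \frac{1}{m}$)
$H{\left(-13 \right)} + z{\left(-2 \right)} \left(\left(16 + 27\right) \left(-48 - 106\right) - -222\right) = \left(5 - 13\right) + \frac{\left(16 + 27\right) \left(-48 - 106\right) - -222}{-2} = -8 - \frac{43 \left(-154\right) + 222}{2} = -8 - \frac{-6622 + 222}{2} = -8 - -3200 = -8 + 3200 = 3192$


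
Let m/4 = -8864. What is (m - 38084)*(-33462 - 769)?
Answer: 2517347740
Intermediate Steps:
m = -35456 (m = 4*(-8864) = -35456)
(m - 38084)*(-33462 - 769) = (-35456 - 38084)*(-33462 - 769) = -73540*(-34231) = 2517347740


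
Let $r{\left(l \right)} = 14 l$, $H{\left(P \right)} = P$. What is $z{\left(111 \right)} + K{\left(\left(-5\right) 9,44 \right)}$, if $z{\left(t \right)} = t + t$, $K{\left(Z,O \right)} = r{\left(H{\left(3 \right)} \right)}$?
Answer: $264$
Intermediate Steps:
$K{\left(Z,O \right)} = 42$ ($K{\left(Z,O \right)} = 14 \cdot 3 = 42$)
$z{\left(t \right)} = 2 t$
$z{\left(111 \right)} + K{\left(\left(-5\right) 9,44 \right)} = 2 \cdot 111 + 42 = 222 + 42 = 264$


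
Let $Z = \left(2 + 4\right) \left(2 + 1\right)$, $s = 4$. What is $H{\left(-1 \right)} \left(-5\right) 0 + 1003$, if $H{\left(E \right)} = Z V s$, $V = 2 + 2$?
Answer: $1003$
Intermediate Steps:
$V = 4$
$Z = 18$ ($Z = 6 \cdot 3 = 18$)
$H{\left(E \right)} = 288$ ($H{\left(E \right)} = 18 \cdot 4 \cdot 4 = 72 \cdot 4 = 288$)
$H{\left(-1 \right)} \left(-5\right) 0 + 1003 = 288 \left(-5\right) 0 + 1003 = \left(-1440\right) 0 + 1003 = 0 + 1003 = 1003$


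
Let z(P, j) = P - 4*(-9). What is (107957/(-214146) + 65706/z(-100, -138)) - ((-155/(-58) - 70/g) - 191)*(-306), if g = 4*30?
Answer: -5845956752737/99363744 ≈ -58834.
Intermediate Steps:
z(P, j) = 36 + P (z(P, j) = P + 36 = 36 + P)
g = 120
(107957/(-214146) + 65706/z(-100, -138)) - ((-155/(-58) - 70/g) - 191)*(-306) = (107957/(-214146) + 65706/(36 - 100)) - ((-155/(-58) - 70/120) - 191)*(-306) = (107957*(-1/214146) + 65706/(-64)) - ((-155*(-1/58) - 70*1/120) - 191)*(-306) = (-107957/214146 + 65706*(-1/64)) - ((155/58 - 7/12) - 191)*(-306) = (-107957/214146 - 32853/32) - (727/348 - 191)*(-306) = -3519396581/3426336 - (-65741)*(-306)/348 = -3519396581/3426336 - 1*3352791/58 = -3519396581/3426336 - 3352791/58 = -5845956752737/99363744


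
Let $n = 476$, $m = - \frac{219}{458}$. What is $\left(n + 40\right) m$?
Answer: $- \frac{56502}{229} \approx -246.73$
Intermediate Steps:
$m = - \frac{219}{458}$ ($m = \left(-219\right) \frac{1}{458} = - \frac{219}{458} \approx -0.47817$)
$\left(n + 40\right) m = \left(476 + 40\right) \left(- \frac{219}{458}\right) = 516 \left(- \frac{219}{458}\right) = - \frac{56502}{229}$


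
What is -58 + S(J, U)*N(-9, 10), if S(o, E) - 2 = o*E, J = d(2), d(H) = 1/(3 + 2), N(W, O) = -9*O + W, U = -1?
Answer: -1181/5 ≈ -236.20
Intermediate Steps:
N(W, O) = W - 9*O
d(H) = ⅕ (d(H) = 1/5 = ⅕)
J = ⅕ ≈ 0.20000
S(o, E) = 2 + E*o (S(o, E) = 2 + o*E = 2 + E*o)
-58 + S(J, U)*N(-9, 10) = -58 + (2 - 1*⅕)*(-9 - 9*10) = -58 + (2 - ⅕)*(-9 - 90) = -58 + (9/5)*(-99) = -58 - 891/5 = -1181/5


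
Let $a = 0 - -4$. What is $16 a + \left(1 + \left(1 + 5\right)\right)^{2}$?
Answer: $113$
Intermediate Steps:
$a = 4$ ($a = 0 + 4 = 4$)
$16 a + \left(1 + \left(1 + 5\right)\right)^{2} = 16 \cdot 4 + \left(1 + \left(1 + 5\right)\right)^{2} = 64 + \left(1 + 6\right)^{2} = 64 + 7^{2} = 64 + 49 = 113$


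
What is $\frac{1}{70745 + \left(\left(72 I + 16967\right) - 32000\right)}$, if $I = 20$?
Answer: $\frac{1}{57152} \approx 1.7497 \cdot 10^{-5}$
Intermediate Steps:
$\frac{1}{70745 + \left(\left(72 I + 16967\right) - 32000\right)} = \frac{1}{70745 + \left(\left(72 \cdot 20 + 16967\right) - 32000\right)} = \frac{1}{70745 + \left(\left(1440 + 16967\right) - 32000\right)} = \frac{1}{70745 + \left(18407 - 32000\right)} = \frac{1}{70745 - 13593} = \frac{1}{57152}$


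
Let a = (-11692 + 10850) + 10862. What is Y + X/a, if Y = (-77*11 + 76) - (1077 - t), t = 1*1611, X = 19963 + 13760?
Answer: -780339/3340 ≈ -233.63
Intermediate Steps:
X = 33723
a = 10020 (a = -842 + 10862 = 10020)
t = 1611
Y = -237 (Y = (-77*11 + 76) - (1077 - 1*1611) = (-847 + 76) - (1077 - 1611) = -771 - 1*(-534) = -771 + 534 = -237)
Y + X/a = -237 + 33723/10020 = -237 + 33723*(1/10020) = -237 + 11241/3340 = -780339/3340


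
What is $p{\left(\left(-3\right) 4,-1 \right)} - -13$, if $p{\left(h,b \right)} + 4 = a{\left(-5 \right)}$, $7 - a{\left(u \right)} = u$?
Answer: $21$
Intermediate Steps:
$a{\left(u \right)} = 7 - u$
$p{\left(h,b \right)} = 8$ ($p{\left(h,b \right)} = -4 + \left(7 - -5\right) = -4 + \left(7 + 5\right) = -4 + 12 = 8$)
$p{\left(\left(-3\right) 4,-1 \right)} - -13 = 8 - -13 = 8 + 13 = 21$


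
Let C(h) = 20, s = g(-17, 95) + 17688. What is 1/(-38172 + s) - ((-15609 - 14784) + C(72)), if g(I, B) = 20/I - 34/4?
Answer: 21163450771/696785 ≈ 30373.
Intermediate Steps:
g(I, B) = -17/2 + 20/I (g(I, B) = 20/I - 34*1/4 = 20/I - 17/2 = -17/2 + 20/I)
s = 601063/34 (s = (-17/2 + 20/(-17)) + 17688 = (-17/2 + 20*(-1/17)) + 17688 = (-17/2 - 20/17) + 17688 = -329/34 + 17688 = 601063/34 ≈ 17678.)
1/(-38172 + s) - ((-15609 - 14784) + C(72)) = 1/(-38172 + 601063/34) - ((-15609 - 14784) + 20) = 1/(-696785/34) - (-30393 + 20) = -34/696785 - 1*(-30373) = -34/696785 + 30373 = 21163450771/696785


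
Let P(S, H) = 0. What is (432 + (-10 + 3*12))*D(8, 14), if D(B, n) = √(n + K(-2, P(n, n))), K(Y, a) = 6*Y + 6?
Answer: 916*√2 ≈ 1295.4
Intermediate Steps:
K(Y, a) = 6 + 6*Y
D(B, n) = √(-6 + n) (D(B, n) = √(n + (6 + 6*(-2))) = √(n + (6 - 12)) = √(n - 6) = √(-6 + n))
(432 + (-10 + 3*12))*D(8, 14) = (432 + (-10 + 3*12))*√(-6 + 14) = (432 + (-10 + 36))*√8 = (432 + 26)*(2*√2) = 458*(2*√2) = 916*√2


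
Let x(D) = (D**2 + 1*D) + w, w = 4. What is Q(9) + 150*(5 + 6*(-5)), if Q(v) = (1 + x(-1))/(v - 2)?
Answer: -26245/7 ≈ -3749.3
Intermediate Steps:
x(D) = 4 + D + D**2 (x(D) = (D**2 + 1*D) + 4 = (D**2 + D) + 4 = (D + D**2) + 4 = 4 + D + D**2)
Q(v) = 5/(-2 + v) (Q(v) = (1 + (4 - 1 + (-1)**2))/(v - 2) = (1 + (4 - 1 + 1))/(-2 + v) = (1 + 4)/(-2 + v) = 5/(-2 + v))
Q(9) + 150*(5 + 6*(-5)) = 5/(-2 + 9) + 150*(5 + 6*(-5)) = 5/7 + 150*(5 - 30) = 5*(1/7) + 150*(-25) = 5/7 - 3750 = -26245/7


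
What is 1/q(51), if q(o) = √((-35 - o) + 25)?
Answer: -I*√61/61 ≈ -0.12804*I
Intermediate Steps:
q(o) = √(-10 - o)
1/q(51) = 1/(√(-10 - 1*51)) = 1/(√(-10 - 51)) = 1/(√(-61)) = 1/(I*√61) = -I*√61/61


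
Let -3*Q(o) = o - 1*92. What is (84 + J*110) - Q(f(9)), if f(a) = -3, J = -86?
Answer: -28223/3 ≈ -9407.7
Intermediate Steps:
Q(o) = 92/3 - o/3 (Q(o) = -(o - 1*92)/3 = -(o - 92)/3 = -(-92 + o)/3 = 92/3 - o/3)
(84 + J*110) - Q(f(9)) = (84 - 86*110) - (92/3 - ⅓*(-3)) = (84 - 9460) - (92/3 + 1) = -9376 - 1*95/3 = -9376 - 95/3 = -28223/3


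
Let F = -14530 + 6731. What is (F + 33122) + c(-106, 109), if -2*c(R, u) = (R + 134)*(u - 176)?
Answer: 26261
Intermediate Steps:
F = -7799
c(R, u) = -(-176 + u)*(134 + R)/2 (c(R, u) = -(R + 134)*(u - 176)/2 = -(134 + R)*(-176 + u)/2 = -(-176 + u)*(134 + R)/2)
(F + 33122) + c(-106, 109) = (-7799 + 33122) + (11792 - 67*109 + 88*(-106) - ½*(-106)*109) = 25323 + (11792 - 7303 - 9328 + 5777) = 25323 + 938 = 26261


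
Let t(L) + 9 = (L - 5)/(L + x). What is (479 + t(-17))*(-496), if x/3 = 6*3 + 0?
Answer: -8614528/37 ≈ -2.3283e+5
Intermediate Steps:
x = 54 (x = 3*(6*3 + 0) = 3*(18 + 0) = 3*18 = 54)
t(L) = -9 + (-5 + L)/(54 + L) (t(L) = -9 + (L - 5)/(L + 54) = -9 + (-5 + L)/(54 + L))
(479 + t(-17))*(-496) = (479 + (-491 - 8*(-17))/(54 - 17))*(-496) = (479 + (-491 + 136)/37)*(-496) = (479 + (1/37)*(-355))*(-496) = (479 - 355/37)*(-496) = (17368/37)*(-496) = -8614528/37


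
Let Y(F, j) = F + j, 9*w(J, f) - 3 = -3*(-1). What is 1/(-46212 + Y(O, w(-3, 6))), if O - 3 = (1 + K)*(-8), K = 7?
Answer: -3/138817 ≈ -2.1611e-5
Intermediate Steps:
w(J, f) = ⅔ (w(J, f) = ⅓ + (-3*(-1))/9 = ⅓ + (⅑)*3 = ⅓ + ⅓ = ⅔)
O = -61 (O = 3 + (1 + 7)*(-8) = 3 + 8*(-8) = 3 - 64 = -61)
1/(-46212 + Y(O, w(-3, 6))) = 1/(-46212 + (-61 + ⅔)) = 1/(-46212 - 181/3) = 1/(-138817/3) = -3/138817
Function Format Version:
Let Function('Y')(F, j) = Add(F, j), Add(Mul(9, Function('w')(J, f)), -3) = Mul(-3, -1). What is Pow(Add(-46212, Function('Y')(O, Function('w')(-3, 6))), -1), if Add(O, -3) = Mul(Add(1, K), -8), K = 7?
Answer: Rational(-3, 138817) ≈ -2.1611e-5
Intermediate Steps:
Function('w')(J, f) = Rational(2, 3) (Function('w')(J, f) = Add(Rational(1, 3), Mul(Rational(1, 9), Mul(-3, -1))) = Add(Rational(1, 3), Mul(Rational(1, 9), 3)) = Add(Rational(1, 3), Rational(1, 3)) = Rational(2, 3))
O = -61 (O = Add(3, Mul(Add(1, 7), -8)) = Add(3, Mul(8, -8)) = Add(3, -64) = -61)
Pow(Add(-46212, Function('Y')(O, Function('w')(-3, 6))), -1) = Pow(Add(-46212, Add(-61, Rational(2, 3))), -1) = Pow(Add(-46212, Rational(-181, 3)), -1) = Pow(Rational(-138817, 3), -1) = Rational(-3, 138817)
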